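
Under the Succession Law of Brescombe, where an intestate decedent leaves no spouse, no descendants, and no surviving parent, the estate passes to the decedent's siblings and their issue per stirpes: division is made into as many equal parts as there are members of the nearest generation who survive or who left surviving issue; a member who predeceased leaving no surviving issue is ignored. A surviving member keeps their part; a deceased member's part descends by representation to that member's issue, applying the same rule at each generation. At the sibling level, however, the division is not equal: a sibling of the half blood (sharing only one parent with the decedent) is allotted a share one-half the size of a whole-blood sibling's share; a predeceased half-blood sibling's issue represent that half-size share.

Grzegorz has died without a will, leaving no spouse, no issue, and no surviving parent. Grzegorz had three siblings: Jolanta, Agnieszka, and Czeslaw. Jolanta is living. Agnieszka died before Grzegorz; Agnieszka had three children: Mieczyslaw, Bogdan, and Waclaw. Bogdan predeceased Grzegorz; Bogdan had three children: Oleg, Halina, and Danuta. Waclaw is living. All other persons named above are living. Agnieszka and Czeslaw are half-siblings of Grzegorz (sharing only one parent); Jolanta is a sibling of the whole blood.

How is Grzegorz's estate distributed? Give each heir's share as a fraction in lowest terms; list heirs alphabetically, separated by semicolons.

Czeslaw 1/4; Danuta 1/36; Halina 1/36; Jolanta 1/2; Mieczyslaw 1/12; Oleg 1/36; Waclaw 1/12

No spouse, descendants, or parent survives, so the estate passes to Grzegorz's siblings per stirpes.
Half-blood siblings count for one-half the weight of whole-blood siblings at the initial division.
Dividing 1 in proportion to weights (total weight 2): Jolanta (weight 1) → 1/2; Agnieszka (weight 1/2) → 1/4; Czeslaw (weight 1/2) → 1/4.
Jolanta is living and takes 1/2.
Agnieszka predeceased; the 1/4 allotted to Agnieszka's branch passes to Agnieszka's issue by representation.
The 1/4 is divided into 3 equal shares of 1/12 among Mieczyslaw, Bogdan, Waclaw.
Mieczyslaw is living and takes 1/12.
Bogdan predeceased; the 1/12 allotted to Bogdan's branch passes to Bogdan's issue by representation.
The 1/12 is divided into 3 equal shares of 1/36 among Oleg, Halina, Danuta.
Oleg is living and takes 1/36.
Halina is living and takes 1/36.
Danuta is living and takes 1/36.
Waclaw is living and takes 1/12.
Czeslaw is living and takes 1/4.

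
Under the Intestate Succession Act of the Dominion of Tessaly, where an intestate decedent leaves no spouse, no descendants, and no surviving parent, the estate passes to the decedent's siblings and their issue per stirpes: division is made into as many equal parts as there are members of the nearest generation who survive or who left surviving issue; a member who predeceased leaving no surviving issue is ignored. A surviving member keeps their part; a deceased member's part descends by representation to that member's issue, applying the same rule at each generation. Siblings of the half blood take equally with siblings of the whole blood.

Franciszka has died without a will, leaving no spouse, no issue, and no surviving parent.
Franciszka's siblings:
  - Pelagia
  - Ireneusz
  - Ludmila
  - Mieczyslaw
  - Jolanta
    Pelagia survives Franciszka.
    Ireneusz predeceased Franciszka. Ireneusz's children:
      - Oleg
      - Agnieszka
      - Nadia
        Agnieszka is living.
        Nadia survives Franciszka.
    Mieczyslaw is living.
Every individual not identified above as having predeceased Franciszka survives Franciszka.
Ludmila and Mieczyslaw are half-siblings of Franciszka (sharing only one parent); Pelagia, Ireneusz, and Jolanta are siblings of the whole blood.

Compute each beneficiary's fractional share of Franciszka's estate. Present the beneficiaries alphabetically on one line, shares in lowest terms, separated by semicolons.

No spouse, descendants, or parent survives, so the estate passes to Franciszka's siblings per stirpes.
Half-blood and whole-blood siblings take equally under the stated rule.
The estate is divided into 5 equal shares of 1/5 among Pelagia, Ireneusz, Ludmila, Mieczyslaw, Jolanta.
Pelagia is living and takes 1/5.
Ireneusz predeceased; the 1/5 allotted to Ireneusz's branch passes to Ireneusz's issue by representation.
The 1/5 is divided into 3 equal shares of 1/15 among Oleg, Agnieszka, Nadia.
Oleg is living and takes 1/15.
Agnieszka is living and takes 1/15.
Nadia is living and takes 1/15.
Ludmila is living and takes 1/5.
Mieczyslaw is living and takes 1/5.
Jolanta is living and takes 1/5.

Agnieszka 1/15; Jolanta 1/5; Ludmila 1/5; Mieczyslaw 1/5; Nadia 1/15; Oleg 1/15; Pelagia 1/5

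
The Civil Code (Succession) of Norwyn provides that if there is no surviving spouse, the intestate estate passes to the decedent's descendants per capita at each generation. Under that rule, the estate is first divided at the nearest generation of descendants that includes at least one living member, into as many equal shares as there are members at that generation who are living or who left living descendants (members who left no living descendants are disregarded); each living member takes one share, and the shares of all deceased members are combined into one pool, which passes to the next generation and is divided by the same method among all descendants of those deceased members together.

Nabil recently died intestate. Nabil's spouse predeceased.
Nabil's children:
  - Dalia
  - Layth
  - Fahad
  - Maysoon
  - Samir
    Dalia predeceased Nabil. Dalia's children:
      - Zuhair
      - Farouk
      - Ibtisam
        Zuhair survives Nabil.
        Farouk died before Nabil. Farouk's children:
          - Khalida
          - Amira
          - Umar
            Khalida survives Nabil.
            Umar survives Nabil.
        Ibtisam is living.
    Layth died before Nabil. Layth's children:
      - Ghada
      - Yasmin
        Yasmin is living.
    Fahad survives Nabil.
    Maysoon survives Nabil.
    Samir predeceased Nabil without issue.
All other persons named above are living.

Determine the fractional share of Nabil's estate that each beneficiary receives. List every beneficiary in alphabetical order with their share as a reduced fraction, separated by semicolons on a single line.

Amira 1/30; Fahad 1/4; Ghada 1/10; Ibtisam 1/10; Khalida 1/30; Maysoon 1/4; Umar 1/30; Yasmin 1/10; Zuhair 1/10

There is no surviving spouse, so the entire estate passes to Nabil's descendants per capita at each generation.
At generation 1 (Dalia, Layth, Fahad, Maysoon) there are 4 shares of (1)/4 = 1/4 each.
Living: Fahad and Maysoon — each takes 1/4.
Deceased: Dalia and Layth. Their combined 1/2 is pooled and carried to generation 2.
At generation 2 (Zuhair, Farouk, Ibtisam, Ghada, Yasmin) there are 5 shares of (1/2)/5 = 1/10 each.
Living: Zuhair, Ibtisam, Ghada, and Yasmin — each takes 1/10.
Deceased: Farouk. That 1/10 share is carried to generation 3.
At generation 3 (Khalida, Amira, Umar) there are 3 shares of (1/10)/3 = 1/30 each.
Living: Khalida, Amira, and Umar — each takes 1/30.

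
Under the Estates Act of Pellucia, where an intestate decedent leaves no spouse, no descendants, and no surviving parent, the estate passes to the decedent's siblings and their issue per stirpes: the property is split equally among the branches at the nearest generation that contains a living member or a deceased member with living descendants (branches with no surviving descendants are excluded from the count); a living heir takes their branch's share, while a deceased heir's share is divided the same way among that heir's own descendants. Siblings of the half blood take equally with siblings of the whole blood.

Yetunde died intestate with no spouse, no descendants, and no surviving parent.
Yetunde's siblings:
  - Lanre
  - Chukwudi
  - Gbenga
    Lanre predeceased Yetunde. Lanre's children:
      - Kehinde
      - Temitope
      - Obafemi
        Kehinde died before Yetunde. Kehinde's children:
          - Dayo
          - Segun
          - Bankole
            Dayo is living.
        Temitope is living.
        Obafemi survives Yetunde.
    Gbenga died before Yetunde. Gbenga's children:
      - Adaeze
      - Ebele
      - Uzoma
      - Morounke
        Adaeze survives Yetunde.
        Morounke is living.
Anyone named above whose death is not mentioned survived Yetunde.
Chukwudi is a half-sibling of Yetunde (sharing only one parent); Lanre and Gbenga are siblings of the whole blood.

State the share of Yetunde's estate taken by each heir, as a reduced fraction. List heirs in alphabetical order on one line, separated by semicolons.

No spouse, descendants, or parent survives, so the estate passes to Yetunde's siblings per stirpes.
Half-blood and whole-blood siblings take equally under the stated rule.
The estate is divided into 3 equal shares of 1/3 among Lanre, Chukwudi, Gbenga.
Lanre predeceased; the 1/3 allotted to Lanre's branch passes to Lanre's issue by representation.
The 1/3 is divided into 3 equal shares of 1/9 among Kehinde, Temitope, Obafemi.
Kehinde predeceased; the 1/9 allotted to Kehinde's branch passes to Kehinde's issue by representation.
The 1/9 is divided into 3 equal shares of 1/27 among Dayo, Segun, Bankole.
Dayo is living and takes 1/27.
Segun is living and takes 1/27.
Bankole is living and takes 1/27.
Temitope is living and takes 1/9.
Obafemi is living and takes 1/9.
Chukwudi is living and takes 1/3.
Gbenga predeceased; the 1/3 allotted to Gbenga's branch passes to Gbenga's issue by representation.
The 1/3 is divided into 4 equal shares of 1/12 among Adaeze, Ebele, Uzoma, Morounke.
Adaeze is living and takes 1/12.
Ebele is living and takes 1/12.
Uzoma is living and takes 1/12.
Morounke is living and takes 1/12.

Adaeze 1/12; Bankole 1/27; Chukwudi 1/3; Dayo 1/27; Ebele 1/12; Morounke 1/12; Obafemi 1/9; Segun 1/27; Temitope 1/9; Uzoma 1/12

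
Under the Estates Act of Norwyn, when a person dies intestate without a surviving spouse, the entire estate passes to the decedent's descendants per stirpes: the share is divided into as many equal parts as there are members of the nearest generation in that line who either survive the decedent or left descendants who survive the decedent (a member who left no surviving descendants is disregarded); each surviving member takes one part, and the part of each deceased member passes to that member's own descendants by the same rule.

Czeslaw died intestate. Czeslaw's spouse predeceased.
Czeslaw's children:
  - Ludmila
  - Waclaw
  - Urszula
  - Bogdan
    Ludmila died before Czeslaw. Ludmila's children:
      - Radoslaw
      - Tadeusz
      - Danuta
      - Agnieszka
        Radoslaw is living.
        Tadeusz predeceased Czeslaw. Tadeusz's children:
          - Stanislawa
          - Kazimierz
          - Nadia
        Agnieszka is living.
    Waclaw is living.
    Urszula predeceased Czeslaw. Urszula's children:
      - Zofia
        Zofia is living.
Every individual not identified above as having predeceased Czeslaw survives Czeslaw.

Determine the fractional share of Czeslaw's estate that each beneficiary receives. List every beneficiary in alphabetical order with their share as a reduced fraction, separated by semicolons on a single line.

There is no surviving spouse, so the entire estate passes to Czeslaw's descendants per stirpes.
The estate is divided into 4 equal shares of 1/4 among Ludmila, Waclaw, Urszula, Bogdan.
Ludmila predeceased; the 1/4 allotted to Ludmila's branch passes to Ludmila's issue by representation.
The 1/4 is divided into 4 equal shares of 1/16 among Radoslaw, Tadeusz, Danuta, Agnieszka.
Radoslaw is living and takes 1/16.
Tadeusz predeceased; the 1/16 allotted to Tadeusz's branch passes to Tadeusz's issue by representation.
The 1/16 is divided into 3 equal shares of 1/48 among Stanislawa, Kazimierz, Nadia.
Stanislawa is living and takes 1/48.
Kazimierz is living and takes 1/48.
Nadia is living and takes 1/48.
Danuta is living and takes 1/16.
Agnieszka is living and takes 1/16.
Waclaw is living and takes 1/4.
Urszula predeceased; the 1/4 allotted to Urszula's branch passes to Urszula's issue by representation.
Zofia is the sole taker at this level and receives the full 1/4.
Bogdan is living and takes 1/4.

Agnieszka 1/16; Bogdan 1/4; Danuta 1/16; Kazimierz 1/48; Nadia 1/48; Radoslaw 1/16; Stanislawa 1/48; Waclaw 1/4; Zofia 1/4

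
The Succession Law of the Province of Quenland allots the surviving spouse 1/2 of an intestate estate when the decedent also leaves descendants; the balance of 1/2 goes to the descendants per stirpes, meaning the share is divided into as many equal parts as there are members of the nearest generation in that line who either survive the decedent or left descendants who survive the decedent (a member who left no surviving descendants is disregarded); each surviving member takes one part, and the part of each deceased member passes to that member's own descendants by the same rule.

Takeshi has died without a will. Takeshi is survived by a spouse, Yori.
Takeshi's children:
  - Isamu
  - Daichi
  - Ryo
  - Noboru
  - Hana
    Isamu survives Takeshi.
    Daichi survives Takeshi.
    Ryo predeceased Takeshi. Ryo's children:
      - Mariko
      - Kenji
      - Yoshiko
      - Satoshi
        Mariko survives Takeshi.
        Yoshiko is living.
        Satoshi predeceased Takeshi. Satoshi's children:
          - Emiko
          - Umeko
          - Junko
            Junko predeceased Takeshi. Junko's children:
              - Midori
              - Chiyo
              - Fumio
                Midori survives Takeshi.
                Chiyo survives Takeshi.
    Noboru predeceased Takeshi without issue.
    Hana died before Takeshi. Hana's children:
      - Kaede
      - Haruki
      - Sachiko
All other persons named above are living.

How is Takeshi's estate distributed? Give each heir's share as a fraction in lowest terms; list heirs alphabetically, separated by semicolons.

Chiyo 1/288; Daichi 1/8; Emiko 1/96; Fumio 1/288; Haruki 1/24; Isamu 1/8; Kaede 1/24; Kenji 1/32; Mariko 1/32; Midori 1/288; Sachiko 1/24; Umeko 1/96; Yori 1/2; Yoshiko 1/32

Yori, as surviving spouse, takes 1/2.
The remaining 1/2 passes to Takeshi's descendants per stirpes.
Noboru left no surviving issue, so that branch lapses and is disregarded.
The 1/2 is divided into 4 equal shares of 1/8 among Isamu, Daichi, Ryo, Hana.
Isamu is living and takes 1/8.
Daichi is living and takes 1/8.
Ryo predeceased; the 1/8 allotted to Ryo's branch passes to Ryo's issue by representation.
The 1/8 is divided into 4 equal shares of 1/32 among Mariko, Kenji, Yoshiko, Satoshi.
Mariko is living and takes 1/32.
Kenji is living and takes 1/32.
Yoshiko is living and takes 1/32.
Satoshi predeceased; the 1/32 allotted to Satoshi's branch passes to Satoshi's issue by representation.
The 1/32 is divided into 3 equal shares of 1/96 among Emiko, Umeko, Junko.
Emiko is living and takes 1/96.
Umeko is living and takes 1/96.
Junko predeceased; the 1/96 allotted to Junko's branch passes to Junko's issue by representation.
The 1/96 is divided into 3 equal shares of 1/288 among Midori, Chiyo, Fumio.
Midori is living and takes 1/288.
Chiyo is living and takes 1/288.
Fumio is living and takes 1/288.
Hana predeceased; the 1/8 allotted to Hana's branch passes to Hana's issue by representation.
The 1/8 is divided into 3 equal shares of 1/24 among Kaede, Haruki, Sachiko.
Kaede is living and takes 1/24.
Haruki is living and takes 1/24.
Sachiko is living and takes 1/24.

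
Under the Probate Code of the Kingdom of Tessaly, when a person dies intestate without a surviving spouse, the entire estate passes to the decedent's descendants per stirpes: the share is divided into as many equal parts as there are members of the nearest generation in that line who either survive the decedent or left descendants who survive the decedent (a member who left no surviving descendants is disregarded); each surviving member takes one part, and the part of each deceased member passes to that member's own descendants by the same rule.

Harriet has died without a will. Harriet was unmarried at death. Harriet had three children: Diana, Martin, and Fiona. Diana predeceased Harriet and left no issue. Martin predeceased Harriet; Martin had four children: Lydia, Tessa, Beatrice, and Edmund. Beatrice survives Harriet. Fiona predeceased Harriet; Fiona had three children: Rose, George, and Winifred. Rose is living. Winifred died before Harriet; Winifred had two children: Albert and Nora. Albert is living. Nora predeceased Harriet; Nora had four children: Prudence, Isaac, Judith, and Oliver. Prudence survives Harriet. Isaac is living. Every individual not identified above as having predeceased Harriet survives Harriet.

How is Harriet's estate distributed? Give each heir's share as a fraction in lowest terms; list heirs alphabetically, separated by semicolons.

There is no surviving spouse, so the entire estate passes to Harriet's descendants per stirpes.
Diana left no surviving issue, so that branch lapses and is disregarded.
The estate is divided into 2 equal shares of 1/2 among Martin, Fiona.
Martin predeceased; the 1/2 allotted to Martin's branch passes to Martin's issue by representation.
The 1/2 is divided into 4 equal shares of 1/8 among Lydia, Tessa, Beatrice, Edmund.
Lydia is living and takes 1/8.
Tessa is living and takes 1/8.
Beatrice is living and takes 1/8.
Edmund is living and takes 1/8.
Fiona predeceased; the 1/2 allotted to Fiona's branch passes to Fiona's issue by representation.
The 1/2 is divided into 3 equal shares of 1/6 among Rose, George, Winifred.
Rose is living and takes 1/6.
George is living and takes 1/6.
Winifred predeceased; the 1/6 allotted to Winifred's branch passes to Winifred's issue by representation.
The 1/6 is divided into 2 equal shares of 1/12 among Albert, Nora.
Albert is living and takes 1/12.
Nora predeceased; the 1/12 allotted to Nora's branch passes to Nora's issue by representation.
The 1/12 is divided into 4 equal shares of 1/48 among Prudence, Isaac, Judith, Oliver.
Prudence is living and takes 1/48.
Isaac is living and takes 1/48.
Judith is living and takes 1/48.
Oliver is living and takes 1/48.

Albert 1/12; Beatrice 1/8; Edmund 1/8; George 1/6; Isaac 1/48; Judith 1/48; Lydia 1/8; Oliver 1/48; Prudence 1/48; Rose 1/6; Tessa 1/8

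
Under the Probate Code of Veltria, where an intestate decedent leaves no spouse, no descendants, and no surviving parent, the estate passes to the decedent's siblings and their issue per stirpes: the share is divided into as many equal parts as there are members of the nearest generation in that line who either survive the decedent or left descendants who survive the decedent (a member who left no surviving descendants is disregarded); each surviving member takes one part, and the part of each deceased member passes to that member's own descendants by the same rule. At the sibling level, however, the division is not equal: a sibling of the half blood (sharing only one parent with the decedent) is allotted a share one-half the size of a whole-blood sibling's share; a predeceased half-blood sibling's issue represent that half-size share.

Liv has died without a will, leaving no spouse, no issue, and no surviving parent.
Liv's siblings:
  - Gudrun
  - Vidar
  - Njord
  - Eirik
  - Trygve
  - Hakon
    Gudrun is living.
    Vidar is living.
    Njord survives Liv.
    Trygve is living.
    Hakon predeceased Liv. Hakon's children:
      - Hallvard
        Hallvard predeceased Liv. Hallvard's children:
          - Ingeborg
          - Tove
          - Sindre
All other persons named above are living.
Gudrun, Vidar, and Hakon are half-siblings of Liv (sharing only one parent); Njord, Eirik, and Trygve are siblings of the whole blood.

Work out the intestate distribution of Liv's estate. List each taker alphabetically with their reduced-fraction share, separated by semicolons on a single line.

Eirik 2/9; Gudrun 1/9; Ingeborg 1/27; Njord 2/9; Sindre 1/27; Tove 1/27; Trygve 2/9; Vidar 1/9

No spouse, descendants, or parent survives, so the estate passes to Liv's siblings per stirpes.
Half-blood siblings count for one-half the weight of whole-blood siblings at the initial division.
Dividing 1 in proportion to weights (total weight 9/2): Gudrun (weight 1/2) → 1/9; Vidar (weight 1/2) → 1/9; Njord (weight 1) → 2/9; Eirik (weight 1) → 2/9; Trygve (weight 1) → 2/9; Hakon (weight 1/2) → 1/9.
Gudrun is living and takes 1/9.
Vidar is living and takes 1/9.
Njord is living and takes 2/9.
Eirik is living and takes 2/9.
Trygve is living and takes 2/9.
Hakon predeceased; the 1/9 allotted to Hakon's branch passes to Hakon's issue by representation.
Hallvard's line is the sole branch at this level, so the full 1/9 passes to Hallvard's issue by representation.
The 1/9 is divided into 3 equal shares of 1/27 among Ingeborg, Tove, Sindre.
Ingeborg is living and takes 1/27.
Tove is living and takes 1/27.
Sindre is living and takes 1/27.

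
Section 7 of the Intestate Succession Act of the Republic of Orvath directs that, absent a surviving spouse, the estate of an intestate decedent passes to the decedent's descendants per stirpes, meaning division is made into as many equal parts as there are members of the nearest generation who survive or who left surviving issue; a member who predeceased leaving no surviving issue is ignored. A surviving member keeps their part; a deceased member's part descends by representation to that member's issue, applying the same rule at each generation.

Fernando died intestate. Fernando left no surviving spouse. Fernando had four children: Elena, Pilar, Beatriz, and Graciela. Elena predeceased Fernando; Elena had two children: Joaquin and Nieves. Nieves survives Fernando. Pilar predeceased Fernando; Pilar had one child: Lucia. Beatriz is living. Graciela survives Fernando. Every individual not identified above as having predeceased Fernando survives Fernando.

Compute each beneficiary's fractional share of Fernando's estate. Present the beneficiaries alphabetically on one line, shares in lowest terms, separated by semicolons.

There is no surviving spouse, so the entire estate passes to Fernando's descendants per stirpes.
The estate is divided into 4 equal shares of 1/4 among Elena, Pilar, Beatriz, Graciela.
Elena predeceased; the 1/4 allotted to Elena's branch passes to Elena's issue by representation.
The 1/4 is divided into 2 equal shares of 1/8 among Joaquin, Nieves.
Joaquin is living and takes 1/8.
Nieves is living and takes 1/8.
Pilar predeceased; the 1/4 allotted to Pilar's branch passes to Pilar's issue by representation.
Lucia is the sole taker at this level and receives the full 1/4.
Beatriz is living and takes 1/4.
Graciela is living and takes 1/4.

Beatriz 1/4; Graciela 1/4; Joaquin 1/8; Lucia 1/4; Nieves 1/8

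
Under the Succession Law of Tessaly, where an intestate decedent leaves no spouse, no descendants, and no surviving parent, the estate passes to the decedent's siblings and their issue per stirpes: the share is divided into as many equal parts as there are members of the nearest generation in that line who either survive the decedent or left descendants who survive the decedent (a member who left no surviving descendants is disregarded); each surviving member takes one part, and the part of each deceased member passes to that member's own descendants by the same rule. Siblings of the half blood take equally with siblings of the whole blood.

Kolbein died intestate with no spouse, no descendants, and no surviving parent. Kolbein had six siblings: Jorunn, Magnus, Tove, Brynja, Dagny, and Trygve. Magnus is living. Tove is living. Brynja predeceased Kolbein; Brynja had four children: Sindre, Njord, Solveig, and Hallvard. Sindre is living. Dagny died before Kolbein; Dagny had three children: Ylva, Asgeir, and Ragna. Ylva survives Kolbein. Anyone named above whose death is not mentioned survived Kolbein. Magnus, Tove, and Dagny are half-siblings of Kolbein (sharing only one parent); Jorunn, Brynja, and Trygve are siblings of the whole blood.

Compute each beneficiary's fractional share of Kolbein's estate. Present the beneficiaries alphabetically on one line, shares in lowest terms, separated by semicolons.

Asgeir 1/18; Hallvard 1/24; Jorunn 1/6; Magnus 1/6; Njord 1/24; Ragna 1/18; Sindre 1/24; Solveig 1/24; Tove 1/6; Trygve 1/6; Ylva 1/18

No spouse, descendants, or parent survives, so the estate passes to Kolbein's siblings per stirpes.
Half-blood and whole-blood siblings take equally under the stated rule.
The estate is divided into 6 equal shares of 1/6 among Jorunn, Magnus, Tove, Brynja, Dagny, Trygve.
Jorunn is living and takes 1/6.
Magnus is living and takes 1/6.
Tove is living and takes 1/6.
Brynja predeceased; the 1/6 allotted to Brynja's branch passes to Brynja's issue by representation.
The 1/6 is divided into 4 equal shares of 1/24 among Sindre, Njord, Solveig, Hallvard.
Sindre is living and takes 1/24.
Njord is living and takes 1/24.
Solveig is living and takes 1/24.
Hallvard is living and takes 1/24.
Dagny predeceased; the 1/6 allotted to Dagny's branch passes to Dagny's issue by representation.
The 1/6 is divided into 3 equal shares of 1/18 among Ylva, Asgeir, Ragna.
Ylva is living and takes 1/18.
Asgeir is living and takes 1/18.
Ragna is living and takes 1/18.
Trygve is living and takes 1/6.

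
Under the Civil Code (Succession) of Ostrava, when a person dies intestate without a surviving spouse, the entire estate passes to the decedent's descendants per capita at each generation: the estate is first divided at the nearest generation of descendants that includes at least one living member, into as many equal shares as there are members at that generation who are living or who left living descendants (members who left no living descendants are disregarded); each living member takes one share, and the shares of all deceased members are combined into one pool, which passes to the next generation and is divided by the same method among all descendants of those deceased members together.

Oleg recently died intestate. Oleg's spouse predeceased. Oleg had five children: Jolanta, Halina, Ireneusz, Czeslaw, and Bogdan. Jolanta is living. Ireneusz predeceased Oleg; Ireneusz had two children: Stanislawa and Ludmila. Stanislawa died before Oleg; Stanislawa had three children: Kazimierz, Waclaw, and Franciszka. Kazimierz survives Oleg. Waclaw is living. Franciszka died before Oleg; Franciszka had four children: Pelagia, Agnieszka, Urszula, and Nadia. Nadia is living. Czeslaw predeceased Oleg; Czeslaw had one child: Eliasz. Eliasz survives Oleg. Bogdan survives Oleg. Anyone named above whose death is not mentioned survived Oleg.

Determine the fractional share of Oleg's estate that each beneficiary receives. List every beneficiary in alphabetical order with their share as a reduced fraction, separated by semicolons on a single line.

There is no surviving spouse, so the entire estate passes to Oleg's descendants per capita at each generation.
At generation 1 (Jolanta, Halina, Ireneusz, Czeslaw, Bogdan) there are 5 shares of (1)/5 = 1/5 each.
Living: Jolanta, Halina, and Bogdan — each takes 1/5.
Deceased: Ireneusz and Czeslaw. Their combined 2/5 is pooled and carried to generation 2.
At generation 2 (Stanislawa, Ludmila, Eliasz) there are 3 shares of (2/5)/3 = 2/15 each.
Living: Ludmila and Eliasz — each takes 2/15.
Deceased: Stanislawa. That 2/15 share is carried to generation 3.
At generation 3 (Kazimierz, Waclaw, Franciszka) there are 3 shares of (2/15)/3 = 2/45 each.
Living: Kazimierz and Waclaw — each takes 2/45.
Deceased: Franciszka. That 2/45 share is carried to generation 4.
At generation 4 (Pelagia, Agnieszka, Urszula, Nadia) there are 4 shares of (2/45)/4 = 1/90 each.
Living: Pelagia, Agnieszka, Urszula, and Nadia — each takes 1/90.

Agnieszka 1/90; Bogdan 1/5; Eliasz 2/15; Halina 1/5; Jolanta 1/5; Kazimierz 2/45; Ludmila 2/15; Nadia 1/90; Pelagia 1/90; Urszula 1/90; Waclaw 2/45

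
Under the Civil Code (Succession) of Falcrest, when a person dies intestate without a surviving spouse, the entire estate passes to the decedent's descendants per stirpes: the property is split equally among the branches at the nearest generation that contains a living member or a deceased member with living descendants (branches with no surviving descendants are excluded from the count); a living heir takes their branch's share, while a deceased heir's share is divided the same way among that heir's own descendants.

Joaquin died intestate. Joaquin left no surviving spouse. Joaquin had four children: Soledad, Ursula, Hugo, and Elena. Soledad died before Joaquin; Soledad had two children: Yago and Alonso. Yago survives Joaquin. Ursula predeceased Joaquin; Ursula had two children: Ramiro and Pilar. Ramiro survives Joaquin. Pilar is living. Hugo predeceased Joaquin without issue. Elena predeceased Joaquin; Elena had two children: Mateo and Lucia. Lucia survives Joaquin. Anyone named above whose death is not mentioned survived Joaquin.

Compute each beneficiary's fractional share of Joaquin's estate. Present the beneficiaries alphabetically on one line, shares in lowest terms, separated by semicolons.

There is no surviving spouse, so the entire estate passes to Joaquin's descendants per stirpes.
Hugo left no surviving issue, so that branch lapses and is disregarded.
The estate is divided into 3 equal shares of 1/3 among Soledad, Ursula, Elena.
Soledad predeceased; the 1/3 allotted to Soledad's branch passes to Soledad's issue by representation.
The 1/3 is divided into 2 equal shares of 1/6 among Yago, Alonso.
Yago is living and takes 1/6.
Alonso is living and takes 1/6.
Ursula predeceased; the 1/3 allotted to Ursula's branch passes to Ursula's issue by representation.
The 1/3 is divided into 2 equal shares of 1/6 among Ramiro, Pilar.
Ramiro is living and takes 1/6.
Pilar is living and takes 1/6.
Elena predeceased; the 1/3 allotted to Elena's branch passes to Elena's issue by representation.
The 1/3 is divided into 2 equal shares of 1/6 among Mateo, Lucia.
Mateo is living and takes 1/6.
Lucia is living and takes 1/6.

Alonso 1/6; Lucia 1/6; Mateo 1/6; Pilar 1/6; Ramiro 1/6; Yago 1/6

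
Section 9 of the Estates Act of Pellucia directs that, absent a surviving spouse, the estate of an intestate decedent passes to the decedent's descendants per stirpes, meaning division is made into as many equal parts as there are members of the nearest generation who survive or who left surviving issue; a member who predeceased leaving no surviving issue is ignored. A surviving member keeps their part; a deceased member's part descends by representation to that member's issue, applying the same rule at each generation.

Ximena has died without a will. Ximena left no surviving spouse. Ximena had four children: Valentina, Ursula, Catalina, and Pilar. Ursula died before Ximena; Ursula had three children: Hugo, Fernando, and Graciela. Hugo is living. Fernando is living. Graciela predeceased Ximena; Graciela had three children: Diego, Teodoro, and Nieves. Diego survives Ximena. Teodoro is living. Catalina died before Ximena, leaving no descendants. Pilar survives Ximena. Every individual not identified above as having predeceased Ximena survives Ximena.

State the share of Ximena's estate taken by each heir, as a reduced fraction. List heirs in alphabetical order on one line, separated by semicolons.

There is no surviving spouse, so the entire estate passes to Ximena's descendants per stirpes.
Catalina left no surviving issue, so that branch lapses and is disregarded.
The estate is divided into 3 equal shares of 1/3 among Valentina, Ursula, Pilar.
Valentina is living and takes 1/3.
Ursula predeceased; the 1/3 allotted to Ursula's branch passes to Ursula's issue by representation.
The 1/3 is divided into 3 equal shares of 1/9 among Hugo, Fernando, Graciela.
Hugo is living and takes 1/9.
Fernando is living and takes 1/9.
Graciela predeceased; the 1/9 allotted to Graciela's branch passes to Graciela's issue by representation.
The 1/9 is divided into 3 equal shares of 1/27 among Diego, Teodoro, Nieves.
Diego is living and takes 1/27.
Teodoro is living and takes 1/27.
Nieves is living and takes 1/27.
Pilar is living and takes 1/3.

Diego 1/27; Fernando 1/9; Hugo 1/9; Nieves 1/27; Pilar 1/3; Teodoro 1/27; Valentina 1/3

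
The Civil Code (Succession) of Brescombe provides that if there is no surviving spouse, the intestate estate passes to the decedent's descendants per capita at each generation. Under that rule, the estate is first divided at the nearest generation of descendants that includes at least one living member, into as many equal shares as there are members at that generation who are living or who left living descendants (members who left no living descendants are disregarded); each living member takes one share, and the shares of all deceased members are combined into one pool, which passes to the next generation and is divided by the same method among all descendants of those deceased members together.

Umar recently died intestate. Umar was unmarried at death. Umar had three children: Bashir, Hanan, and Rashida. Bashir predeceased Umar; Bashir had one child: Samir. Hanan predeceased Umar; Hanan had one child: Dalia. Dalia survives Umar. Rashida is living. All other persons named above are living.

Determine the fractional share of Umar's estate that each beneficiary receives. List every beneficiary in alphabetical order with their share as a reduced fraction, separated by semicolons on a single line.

Dalia 1/3; Rashida 1/3; Samir 1/3

There is no surviving spouse, so the entire estate passes to Umar's descendants per capita at each generation.
At generation 1 (Bashir, Hanan, Rashida) there are 3 shares of (1)/3 = 1/3 each.
Living: Rashida — each takes 1/3.
Deceased: Bashir and Hanan. Their combined 2/3 is pooled and carried to generation 2.
At generation 2 (Samir, Dalia) there are 2 shares of (2/3)/2 = 1/3 each.
Living: Samir and Dalia — each takes 1/3.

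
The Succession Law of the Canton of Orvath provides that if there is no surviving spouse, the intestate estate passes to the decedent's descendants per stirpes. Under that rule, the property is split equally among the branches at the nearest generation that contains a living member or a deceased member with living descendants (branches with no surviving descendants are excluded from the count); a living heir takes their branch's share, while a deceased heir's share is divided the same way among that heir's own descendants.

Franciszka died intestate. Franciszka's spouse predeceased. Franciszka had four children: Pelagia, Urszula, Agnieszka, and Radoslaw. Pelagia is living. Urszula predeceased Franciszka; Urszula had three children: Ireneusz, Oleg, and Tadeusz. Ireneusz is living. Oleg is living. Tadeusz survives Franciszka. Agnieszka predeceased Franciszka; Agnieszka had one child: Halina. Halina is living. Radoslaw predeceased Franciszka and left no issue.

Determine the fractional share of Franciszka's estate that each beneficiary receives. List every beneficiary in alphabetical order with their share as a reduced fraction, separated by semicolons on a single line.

There is no surviving spouse, so the entire estate passes to Franciszka's descendants per stirpes.
Radoslaw left no surviving issue, so that branch lapses and is disregarded.
The estate is divided into 3 equal shares of 1/3 among Pelagia, Urszula, Agnieszka.
Pelagia is living and takes 1/3.
Urszula predeceased; the 1/3 allotted to Urszula's branch passes to Urszula's issue by representation.
The 1/3 is divided into 3 equal shares of 1/9 among Ireneusz, Oleg, Tadeusz.
Ireneusz is living and takes 1/9.
Oleg is living and takes 1/9.
Tadeusz is living and takes 1/9.
Agnieszka predeceased; the 1/3 allotted to Agnieszka's branch passes to Agnieszka's issue by representation.
Halina is the sole taker at this level and receives the full 1/3.

Halina 1/3; Ireneusz 1/9; Oleg 1/9; Pelagia 1/3; Tadeusz 1/9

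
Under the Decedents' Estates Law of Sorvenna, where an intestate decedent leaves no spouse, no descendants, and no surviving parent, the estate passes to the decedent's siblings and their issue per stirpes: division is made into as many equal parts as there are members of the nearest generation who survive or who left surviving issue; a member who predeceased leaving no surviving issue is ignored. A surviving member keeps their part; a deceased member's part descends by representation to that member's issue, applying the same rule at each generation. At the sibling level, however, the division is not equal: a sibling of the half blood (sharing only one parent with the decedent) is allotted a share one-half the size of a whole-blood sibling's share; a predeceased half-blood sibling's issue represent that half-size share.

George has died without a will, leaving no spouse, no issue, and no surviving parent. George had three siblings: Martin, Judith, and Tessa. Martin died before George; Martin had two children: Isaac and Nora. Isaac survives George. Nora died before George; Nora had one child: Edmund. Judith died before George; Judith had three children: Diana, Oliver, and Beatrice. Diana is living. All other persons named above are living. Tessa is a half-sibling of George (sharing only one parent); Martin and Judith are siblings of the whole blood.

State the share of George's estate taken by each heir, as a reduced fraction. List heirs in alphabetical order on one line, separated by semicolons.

No spouse, descendants, or parent survives, so the estate passes to George's siblings per stirpes.
Half-blood siblings count for one-half the weight of whole-blood siblings at the initial division.
Dividing 1 in proportion to weights (total weight 5/2): Martin (weight 1) → 2/5; Judith (weight 1) → 2/5; Tessa (weight 1/2) → 1/5.
Martin predeceased; the 2/5 allotted to Martin's branch passes to Martin's issue by representation.
The 2/5 is divided into 2 equal shares of 1/5 among Isaac, Nora.
Isaac is living and takes 1/5.
Nora predeceased; the 1/5 allotted to Nora's branch passes to Nora's issue by representation.
Edmund is the sole taker at this level and receives the full 1/5.
Judith predeceased; the 2/5 allotted to Judith's branch passes to Judith's issue by representation.
The 2/5 is divided into 3 equal shares of 2/15 among Diana, Oliver, Beatrice.
Diana is living and takes 2/15.
Oliver is living and takes 2/15.
Beatrice is living and takes 2/15.
Tessa is living and takes 1/5.

Beatrice 2/15; Diana 2/15; Edmund 1/5; Isaac 1/5; Oliver 2/15; Tessa 1/5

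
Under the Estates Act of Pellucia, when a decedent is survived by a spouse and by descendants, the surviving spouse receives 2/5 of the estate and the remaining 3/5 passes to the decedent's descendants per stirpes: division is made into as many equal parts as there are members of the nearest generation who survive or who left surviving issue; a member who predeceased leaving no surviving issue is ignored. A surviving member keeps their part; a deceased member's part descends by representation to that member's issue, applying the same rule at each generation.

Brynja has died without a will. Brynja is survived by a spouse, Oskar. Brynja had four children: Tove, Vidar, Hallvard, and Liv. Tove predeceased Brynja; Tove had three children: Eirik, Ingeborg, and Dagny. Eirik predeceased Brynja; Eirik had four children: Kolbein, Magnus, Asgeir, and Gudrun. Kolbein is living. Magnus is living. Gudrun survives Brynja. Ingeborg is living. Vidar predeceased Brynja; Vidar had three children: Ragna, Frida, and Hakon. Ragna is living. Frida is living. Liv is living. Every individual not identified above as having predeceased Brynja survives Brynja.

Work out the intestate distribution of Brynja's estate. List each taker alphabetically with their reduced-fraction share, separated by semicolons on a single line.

Asgeir 1/80; Dagny 1/20; Frida 1/20; Gudrun 1/80; Hakon 1/20; Hallvard 3/20; Ingeborg 1/20; Kolbein 1/80; Liv 3/20; Magnus 1/80; Oskar 2/5; Ragna 1/20

Oskar, as surviving spouse, takes 2/5.
The remaining 3/5 passes to Brynja's descendants per stirpes.
The 3/5 is divided into 4 equal shares of 3/20 among Tove, Vidar, Hallvard, Liv.
Tove predeceased; the 3/20 allotted to Tove's branch passes to Tove's issue by representation.
The 3/20 is divided into 3 equal shares of 1/20 among Eirik, Ingeborg, Dagny.
Eirik predeceased; the 1/20 allotted to Eirik's branch passes to Eirik's issue by representation.
The 1/20 is divided into 4 equal shares of 1/80 among Kolbein, Magnus, Asgeir, Gudrun.
Kolbein is living and takes 1/80.
Magnus is living and takes 1/80.
Asgeir is living and takes 1/80.
Gudrun is living and takes 1/80.
Ingeborg is living and takes 1/20.
Dagny is living and takes 1/20.
Vidar predeceased; the 3/20 allotted to Vidar's branch passes to Vidar's issue by representation.
The 3/20 is divided into 3 equal shares of 1/20 among Ragna, Frida, Hakon.
Ragna is living and takes 1/20.
Frida is living and takes 1/20.
Hakon is living and takes 1/20.
Hallvard is living and takes 3/20.
Liv is living and takes 3/20.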